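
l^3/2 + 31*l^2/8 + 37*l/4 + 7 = (l/2 + 1)*(l + 7/4)*(l + 4)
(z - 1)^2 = z^2 - 2*z + 1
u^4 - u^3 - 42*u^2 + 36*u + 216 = (u - 6)*(u - 3)*(u + 2)*(u + 6)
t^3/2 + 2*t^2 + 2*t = t*(t/2 + 1)*(t + 2)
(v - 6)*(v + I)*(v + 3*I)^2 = v^4 - 6*v^3 + 7*I*v^3 - 15*v^2 - 42*I*v^2 + 90*v - 9*I*v + 54*I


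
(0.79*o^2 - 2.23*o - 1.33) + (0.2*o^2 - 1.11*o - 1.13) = 0.99*o^2 - 3.34*o - 2.46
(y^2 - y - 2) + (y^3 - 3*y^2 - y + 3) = y^3 - 2*y^2 - 2*y + 1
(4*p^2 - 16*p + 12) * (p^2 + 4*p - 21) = 4*p^4 - 136*p^2 + 384*p - 252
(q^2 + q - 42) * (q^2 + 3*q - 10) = q^4 + 4*q^3 - 49*q^2 - 136*q + 420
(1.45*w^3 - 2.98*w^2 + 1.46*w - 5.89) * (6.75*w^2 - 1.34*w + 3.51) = 9.7875*w^5 - 22.058*w^4 + 18.9377*w^3 - 52.1737*w^2 + 13.0172*w - 20.6739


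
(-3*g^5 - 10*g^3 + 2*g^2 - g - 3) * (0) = 0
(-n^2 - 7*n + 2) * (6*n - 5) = -6*n^3 - 37*n^2 + 47*n - 10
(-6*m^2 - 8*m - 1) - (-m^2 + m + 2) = -5*m^2 - 9*m - 3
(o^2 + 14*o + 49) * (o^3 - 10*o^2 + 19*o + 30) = o^5 + 4*o^4 - 72*o^3 - 194*o^2 + 1351*o + 1470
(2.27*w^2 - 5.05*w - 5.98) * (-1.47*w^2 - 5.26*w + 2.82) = -3.3369*w^4 - 4.5167*w^3 + 41.755*w^2 + 17.2138*w - 16.8636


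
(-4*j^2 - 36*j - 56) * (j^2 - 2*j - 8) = -4*j^4 - 28*j^3 + 48*j^2 + 400*j + 448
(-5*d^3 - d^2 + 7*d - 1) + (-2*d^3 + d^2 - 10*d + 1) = -7*d^3 - 3*d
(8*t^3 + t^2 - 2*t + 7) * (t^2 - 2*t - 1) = 8*t^5 - 15*t^4 - 12*t^3 + 10*t^2 - 12*t - 7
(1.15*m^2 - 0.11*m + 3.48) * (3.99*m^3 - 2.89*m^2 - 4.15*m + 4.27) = 4.5885*m^5 - 3.7624*m^4 + 9.4306*m^3 - 4.6902*m^2 - 14.9117*m + 14.8596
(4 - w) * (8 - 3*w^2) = 3*w^3 - 12*w^2 - 8*w + 32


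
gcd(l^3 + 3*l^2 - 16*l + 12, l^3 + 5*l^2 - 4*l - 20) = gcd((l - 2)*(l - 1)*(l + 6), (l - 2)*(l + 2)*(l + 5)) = l - 2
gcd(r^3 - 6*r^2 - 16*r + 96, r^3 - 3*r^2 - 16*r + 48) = r^2 - 16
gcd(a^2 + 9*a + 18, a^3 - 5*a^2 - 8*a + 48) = a + 3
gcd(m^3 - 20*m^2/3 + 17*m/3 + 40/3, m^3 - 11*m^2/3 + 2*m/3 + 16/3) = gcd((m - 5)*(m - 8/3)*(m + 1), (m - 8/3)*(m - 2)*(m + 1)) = m^2 - 5*m/3 - 8/3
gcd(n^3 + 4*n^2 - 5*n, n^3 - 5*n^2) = n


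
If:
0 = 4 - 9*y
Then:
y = 4/9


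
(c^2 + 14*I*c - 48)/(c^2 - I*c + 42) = (c + 8*I)/(c - 7*I)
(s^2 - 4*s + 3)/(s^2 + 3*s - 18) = (s - 1)/(s + 6)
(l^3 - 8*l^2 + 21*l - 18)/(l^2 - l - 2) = (l^2 - 6*l + 9)/(l + 1)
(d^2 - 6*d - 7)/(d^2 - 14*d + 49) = (d + 1)/(d - 7)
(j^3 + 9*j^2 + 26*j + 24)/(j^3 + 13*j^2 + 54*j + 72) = (j + 2)/(j + 6)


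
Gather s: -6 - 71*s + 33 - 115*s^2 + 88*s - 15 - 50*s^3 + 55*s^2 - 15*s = -50*s^3 - 60*s^2 + 2*s + 12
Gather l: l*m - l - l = l*(m - 2)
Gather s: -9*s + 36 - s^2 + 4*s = -s^2 - 5*s + 36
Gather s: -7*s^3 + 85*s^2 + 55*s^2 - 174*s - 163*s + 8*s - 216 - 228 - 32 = -7*s^3 + 140*s^2 - 329*s - 476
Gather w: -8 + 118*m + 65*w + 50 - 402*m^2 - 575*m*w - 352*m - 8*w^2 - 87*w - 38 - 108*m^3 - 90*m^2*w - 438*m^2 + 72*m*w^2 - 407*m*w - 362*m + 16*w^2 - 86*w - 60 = -108*m^3 - 840*m^2 - 596*m + w^2*(72*m + 8) + w*(-90*m^2 - 982*m - 108) - 56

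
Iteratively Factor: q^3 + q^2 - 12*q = (q)*(q^2 + q - 12) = q*(q - 3)*(q + 4)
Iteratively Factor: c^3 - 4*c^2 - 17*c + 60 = (c - 3)*(c^2 - c - 20) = (c - 3)*(c + 4)*(c - 5)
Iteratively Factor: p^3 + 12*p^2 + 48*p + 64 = (p + 4)*(p^2 + 8*p + 16) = (p + 4)^2*(p + 4)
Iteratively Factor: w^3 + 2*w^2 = (w)*(w^2 + 2*w) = w^2*(w + 2)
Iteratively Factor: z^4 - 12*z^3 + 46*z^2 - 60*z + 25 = (z - 1)*(z^3 - 11*z^2 + 35*z - 25) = (z - 1)^2*(z^2 - 10*z + 25) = (z - 5)*(z - 1)^2*(z - 5)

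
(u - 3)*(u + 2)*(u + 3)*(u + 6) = u^4 + 8*u^3 + 3*u^2 - 72*u - 108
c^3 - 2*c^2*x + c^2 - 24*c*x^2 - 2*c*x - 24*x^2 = (c + 1)*(c - 6*x)*(c + 4*x)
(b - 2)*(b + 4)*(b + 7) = b^3 + 9*b^2 + 6*b - 56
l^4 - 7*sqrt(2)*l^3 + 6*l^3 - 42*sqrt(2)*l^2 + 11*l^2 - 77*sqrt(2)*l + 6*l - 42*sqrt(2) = (l + 1)*(l + 2)*(l + 3)*(l - 7*sqrt(2))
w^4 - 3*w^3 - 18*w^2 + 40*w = w*(w - 5)*(w - 2)*(w + 4)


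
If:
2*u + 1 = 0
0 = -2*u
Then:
No Solution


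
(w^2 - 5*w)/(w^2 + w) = (w - 5)/(w + 1)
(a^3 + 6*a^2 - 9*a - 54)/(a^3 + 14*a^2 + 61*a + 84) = (a^2 + 3*a - 18)/(a^2 + 11*a + 28)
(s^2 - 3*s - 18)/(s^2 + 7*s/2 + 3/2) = 2*(s - 6)/(2*s + 1)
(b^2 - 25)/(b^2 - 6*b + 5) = (b + 5)/(b - 1)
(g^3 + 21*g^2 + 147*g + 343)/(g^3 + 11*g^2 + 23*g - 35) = (g^2 + 14*g + 49)/(g^2 + 4*g - 5)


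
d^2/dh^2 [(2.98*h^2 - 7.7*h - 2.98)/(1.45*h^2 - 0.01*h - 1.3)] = (7.105427357601e-15*h^4 - 32.29208*h^3 - 3.8889*h^2 - 86.82774*h - 0.962595999999998)/(3.048625*h^6 - 0.063075*h^5 - 8.199315*h^4 + 0.113099*h^3 + 7.35111*h^2 - 0.0507*h - 2.197)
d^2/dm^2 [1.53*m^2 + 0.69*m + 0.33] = 3.06000000000000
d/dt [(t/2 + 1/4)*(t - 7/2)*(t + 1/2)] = (2*t + 1)*(6*t - 13)/8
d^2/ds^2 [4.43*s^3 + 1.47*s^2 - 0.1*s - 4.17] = 26.58*s + 2.94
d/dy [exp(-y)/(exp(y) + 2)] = -(2*exp(y) + 2)*exp(-y)/(exp(2*y) + 4*exp(y) + 4)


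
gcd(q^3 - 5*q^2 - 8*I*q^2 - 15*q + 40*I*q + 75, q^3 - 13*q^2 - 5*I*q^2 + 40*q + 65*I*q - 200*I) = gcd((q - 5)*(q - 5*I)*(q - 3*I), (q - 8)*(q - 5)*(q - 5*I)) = q^2 + q*(-5 - 5*I) + 25*I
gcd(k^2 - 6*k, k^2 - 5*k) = k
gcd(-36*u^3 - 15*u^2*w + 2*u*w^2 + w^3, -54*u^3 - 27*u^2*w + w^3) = 9*u^2 + 6*u*w + w^2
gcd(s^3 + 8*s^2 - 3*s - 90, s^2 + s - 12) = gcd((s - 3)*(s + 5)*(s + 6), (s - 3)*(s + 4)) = s - 3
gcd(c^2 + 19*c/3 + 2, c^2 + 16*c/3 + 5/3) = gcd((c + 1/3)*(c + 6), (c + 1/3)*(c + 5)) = c + 1/3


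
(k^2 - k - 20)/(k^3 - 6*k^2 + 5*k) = (k + 4)/(k*(k - 1))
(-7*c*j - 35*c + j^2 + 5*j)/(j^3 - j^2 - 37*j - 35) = (-7*c + j)/(j^2 - 6*j - 7)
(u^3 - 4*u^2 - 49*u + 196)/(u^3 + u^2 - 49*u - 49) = (u - 4)/(u + 1)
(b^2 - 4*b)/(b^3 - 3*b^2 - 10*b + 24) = b/(b^2 + b - 6)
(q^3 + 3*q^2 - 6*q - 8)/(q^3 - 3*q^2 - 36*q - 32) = (q - 2)/(q - 8)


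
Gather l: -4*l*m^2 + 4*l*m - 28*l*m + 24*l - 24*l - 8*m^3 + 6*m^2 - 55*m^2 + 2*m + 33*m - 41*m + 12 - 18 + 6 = l*(-4*m^2 - 24*m) - 8*m^3 - 49*m^2 - 6*m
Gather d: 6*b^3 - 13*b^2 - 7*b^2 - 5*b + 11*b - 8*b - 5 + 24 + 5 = 6*b^3 - 20*b^2 - 2*b + 24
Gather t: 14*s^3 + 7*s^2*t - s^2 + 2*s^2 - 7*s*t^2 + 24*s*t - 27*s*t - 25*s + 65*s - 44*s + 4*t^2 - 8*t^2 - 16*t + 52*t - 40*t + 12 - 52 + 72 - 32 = 14*s^3 + s^2 - 4*s + t^2*(-7*s - 4) + t*(7*s^2 - 3*s - 4)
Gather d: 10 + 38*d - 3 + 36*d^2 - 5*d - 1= 36*d^2 + 33*d + 6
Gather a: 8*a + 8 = 8*a + 8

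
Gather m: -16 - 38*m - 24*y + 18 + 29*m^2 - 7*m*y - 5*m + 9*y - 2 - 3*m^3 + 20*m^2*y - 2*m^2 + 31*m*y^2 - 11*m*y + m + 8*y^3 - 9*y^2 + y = -3*m^3 + m^2*(20*y + 27) + m*(31*y^2 - 18*y - 42) + 8*y^3 - 9*y^2 - 14*y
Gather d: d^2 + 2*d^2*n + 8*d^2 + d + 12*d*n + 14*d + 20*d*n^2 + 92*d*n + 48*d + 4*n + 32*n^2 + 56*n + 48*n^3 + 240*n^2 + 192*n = d^2*(2*n + 9) + d*(20*n^2 + 104*n + 63) + 48*n^3 + 272*n^2 + 252*n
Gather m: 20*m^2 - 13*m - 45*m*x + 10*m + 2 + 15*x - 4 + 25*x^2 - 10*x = 20*m^2 + m*(-45*x - 3) + 25*x^2 + 5*x - 2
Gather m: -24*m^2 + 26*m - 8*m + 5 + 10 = -24*m^2 + 18*m + 15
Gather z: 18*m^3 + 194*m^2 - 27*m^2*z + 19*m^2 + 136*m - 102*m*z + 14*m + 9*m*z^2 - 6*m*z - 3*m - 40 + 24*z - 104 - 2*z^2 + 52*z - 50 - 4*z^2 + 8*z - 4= 18*m^3 + 213*m^2 + 147*m + z^2*(9*m - 6) + z*(-27*m^2 - 108*m + 84) - 198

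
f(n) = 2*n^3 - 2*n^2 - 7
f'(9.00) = 450.00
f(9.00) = 1289.00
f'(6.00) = 192.00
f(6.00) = 353.00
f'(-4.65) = 148.34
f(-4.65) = -251.33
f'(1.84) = 12.95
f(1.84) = -1.31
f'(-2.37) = 43.18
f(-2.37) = -44.86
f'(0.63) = -0.14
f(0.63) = -7.29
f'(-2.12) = 35.45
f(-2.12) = -35.05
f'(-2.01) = 32.28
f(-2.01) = -31.32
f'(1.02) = 2.16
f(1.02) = -6.96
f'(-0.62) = 4.79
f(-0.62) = -8.25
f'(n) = 6*n^2 - 4*n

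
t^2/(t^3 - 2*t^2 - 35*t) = t/(t^2 - 2*t - 35)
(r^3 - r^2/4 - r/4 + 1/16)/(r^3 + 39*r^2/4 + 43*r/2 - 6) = (r^2 - 1/4)/(r^2 + 10*r + 24)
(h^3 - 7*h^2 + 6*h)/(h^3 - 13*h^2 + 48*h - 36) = h/(h - 6)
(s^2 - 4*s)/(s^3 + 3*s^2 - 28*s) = 1/(s + 7)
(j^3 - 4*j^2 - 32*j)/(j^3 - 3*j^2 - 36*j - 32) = j/(j + 1)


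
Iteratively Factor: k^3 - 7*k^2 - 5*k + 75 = (k - 5)*(k^2 - 2*k - 15) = (k - 5)*(k + 3)*(k - 5)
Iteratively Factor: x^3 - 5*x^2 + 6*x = (x)*(x^2 - 5*x + 6) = x*(x - 3)*(x - 2)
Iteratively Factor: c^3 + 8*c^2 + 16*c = (c + 4)*(c^2 + 4*c) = (c + 4)^2*(c)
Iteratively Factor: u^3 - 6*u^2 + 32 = (u - 4)*(u^2 - 2*u - 8) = (u - 4)^2*(u + 2)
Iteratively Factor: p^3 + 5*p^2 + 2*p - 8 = (p + 4)*(p^2 + p - 2) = (p + 2)*(p + 4)*(p - 1)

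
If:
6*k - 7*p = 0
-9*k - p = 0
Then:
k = 0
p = 0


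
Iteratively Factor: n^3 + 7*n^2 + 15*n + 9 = (n + 1)*(n^2 + 6*n + 9) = (n + 1)*(n + 3)*(n + 3)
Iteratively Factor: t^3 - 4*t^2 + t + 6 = (t - 2)*(t^2 - 2*t - 3) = (t - 3)*(t - 2)*(t + 1)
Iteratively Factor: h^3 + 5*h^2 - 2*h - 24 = (h - 2)*(h^2 + 7*h + 12) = (h - 2)*(h + 3)*(h + 4)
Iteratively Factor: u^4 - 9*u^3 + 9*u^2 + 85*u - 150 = (u - 5)*(u^3 - 4*u^2 - 11*u + 30) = (u - 5)*(u + 3)*(u^2 - 7*u + 10) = (u - 5)^2*(u + 3)*(u - 2)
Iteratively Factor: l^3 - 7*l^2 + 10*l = (l - 5)*(l^2 - 2*l) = l*(l - 5)*(l - 2)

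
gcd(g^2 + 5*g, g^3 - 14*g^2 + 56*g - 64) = 1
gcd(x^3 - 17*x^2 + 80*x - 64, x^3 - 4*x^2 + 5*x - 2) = x - 1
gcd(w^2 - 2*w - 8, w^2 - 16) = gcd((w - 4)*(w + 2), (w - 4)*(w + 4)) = w - 4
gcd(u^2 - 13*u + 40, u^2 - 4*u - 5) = u - 5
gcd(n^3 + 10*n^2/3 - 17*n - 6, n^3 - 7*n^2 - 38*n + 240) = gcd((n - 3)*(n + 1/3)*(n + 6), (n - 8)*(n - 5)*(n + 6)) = n + 6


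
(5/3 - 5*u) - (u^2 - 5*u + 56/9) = -u^2 - 41/9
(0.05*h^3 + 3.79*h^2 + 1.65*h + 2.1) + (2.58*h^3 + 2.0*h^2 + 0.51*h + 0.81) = 2.63*h^3 + 5.79*h^2 + 2.16*h + 2.91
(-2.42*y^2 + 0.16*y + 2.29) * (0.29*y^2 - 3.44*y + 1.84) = -0.7018*y^4 + 8.3712*y^3 - 4.3391*y^2 - 7.5832*y + 4.2136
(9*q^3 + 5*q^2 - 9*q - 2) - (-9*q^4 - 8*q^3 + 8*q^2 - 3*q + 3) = 9*q^4 + 17*q^3 - 3*q^2 - 6*q - 5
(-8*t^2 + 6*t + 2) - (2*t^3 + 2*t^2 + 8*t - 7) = -2*t^3 - 10*t^2 - 2*t + 9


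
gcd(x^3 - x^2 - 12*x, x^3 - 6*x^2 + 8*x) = x^2 - 4*x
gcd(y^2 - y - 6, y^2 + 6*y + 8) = y + 2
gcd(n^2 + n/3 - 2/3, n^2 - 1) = n + 1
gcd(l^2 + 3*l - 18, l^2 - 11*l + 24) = l - 3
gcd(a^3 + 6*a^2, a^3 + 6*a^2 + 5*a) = a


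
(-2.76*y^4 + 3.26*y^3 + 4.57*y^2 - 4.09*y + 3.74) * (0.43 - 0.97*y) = 2.6772*y^5 - 4.349*y^4 - 3.0311*y^3 + 5.9324*y^2 - 5.3865*y + 1.6082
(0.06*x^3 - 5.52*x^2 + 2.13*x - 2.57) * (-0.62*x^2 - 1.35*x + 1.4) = -0.0372*x^5 + 3.3414*x^4 + 6.2154*x^3 - 9.0101*x^2 + 6.4515*x - 3.598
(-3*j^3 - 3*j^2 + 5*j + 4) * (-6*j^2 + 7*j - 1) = 18*j^5 - 3*j^4 - 48*j^3 + 14*j^2 + 23*j - 4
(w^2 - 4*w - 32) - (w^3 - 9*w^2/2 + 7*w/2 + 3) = -w^3 + 11*w^2/2 - 15*w/2 - 35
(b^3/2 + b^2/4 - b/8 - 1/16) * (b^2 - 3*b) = b^5/2 - 5*b^4/4 - 7*b^3/8 + 5*b^2/16 + 3*b/16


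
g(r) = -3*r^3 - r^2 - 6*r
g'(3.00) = -93.00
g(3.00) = -108.00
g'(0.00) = -6.00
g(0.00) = 0.00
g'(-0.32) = -6.28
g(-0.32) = 1.92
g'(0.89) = -14.91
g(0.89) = -8.25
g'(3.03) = -94.69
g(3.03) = -110.82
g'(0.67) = -11.38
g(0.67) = -5.37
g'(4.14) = -168.54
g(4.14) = -254.85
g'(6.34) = -380.44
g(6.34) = -842.76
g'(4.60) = -205.64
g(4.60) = -340.77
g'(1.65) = -33.80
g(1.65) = -26.10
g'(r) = -9*r^2 - 2*r - 6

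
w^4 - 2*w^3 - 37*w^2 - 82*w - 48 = (w - 8)*(w + 1)*(w + 2)*(w + 3)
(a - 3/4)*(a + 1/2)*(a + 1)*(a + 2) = a^4 + 11*a^3/4 + 7*a^2/8 - 13*a/8 - 3/4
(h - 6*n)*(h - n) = h^2 - 7*h*n + 6*n^2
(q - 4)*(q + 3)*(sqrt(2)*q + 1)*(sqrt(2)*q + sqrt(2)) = 2*q^4 + sqrt(2)*q^3 - 26*q^2 - 24*q - 13*sqrt(2)*q - 12*sqrt(2)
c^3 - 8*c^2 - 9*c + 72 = (c - 8)*(c - 3)*(c + 3)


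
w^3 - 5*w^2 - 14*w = w*(w - 7)*(w + 2)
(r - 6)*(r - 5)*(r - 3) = r^3 - 14*r^2 + 63*r - 90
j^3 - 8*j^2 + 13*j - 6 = (j - 6)*(j - 1)^2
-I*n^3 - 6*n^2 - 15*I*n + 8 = (n - 8*I)*(n + I)*(-I*n + 1)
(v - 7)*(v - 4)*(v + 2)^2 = v^4 - 7*v^3 - 12*v^2 + 68*v + 112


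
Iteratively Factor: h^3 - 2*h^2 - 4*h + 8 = (h + 2)*(h^2 - 4*h + 4) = (h - 2)*(h + 2)*(h - 2)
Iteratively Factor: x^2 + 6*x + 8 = (x + 2)*(x + 4)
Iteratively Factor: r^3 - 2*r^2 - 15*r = (r - 5)*(r^2 + 3*r) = r*(r - 5)*(r + 3)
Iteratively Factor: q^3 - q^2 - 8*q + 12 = (q - 2)*(q^2 + q - 6) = (q - 2)*(q + 3)*(q - 2)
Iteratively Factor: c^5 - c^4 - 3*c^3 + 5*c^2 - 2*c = (c - 1)*(c^4 - 3*c^2 + 2*c) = (c - 1)^2*(c^3 + c^2 - 2*c) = (c - 1)^3*(c^2 + 2*c) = (c - 1)^3*(c + 2)*(c)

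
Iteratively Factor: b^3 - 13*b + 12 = (b + 4)*(b^2 - 4*b + 3) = (b - 1)*(b + 4)*(b - 3)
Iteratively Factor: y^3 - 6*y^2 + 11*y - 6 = (y - 3)*(y^2 - 3*y + 2) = (y - 3)*(y - 2)*(y - 1)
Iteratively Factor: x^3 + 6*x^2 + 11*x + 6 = (x + 3)*(x^2 + 3*x + 2) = (x + 2)*(x + 3)*(x + 1)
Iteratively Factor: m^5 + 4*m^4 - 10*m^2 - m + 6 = (m + 1)*(m^4 + 3*m^3 - 3*m^2 - 7*m + 6) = (m - 1)*(m + 1)*(m^3 + 4*m^2 + m - 6) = (m - 1)*(m + 1)*(m + 3)*(m^2 + m - 2) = (m - 1)^2*(m + 1)*(m + 3)*(m + 2)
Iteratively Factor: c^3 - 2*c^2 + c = (c)*(c^2 - 2*c + 1) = c*(c - 1)*(c - 1)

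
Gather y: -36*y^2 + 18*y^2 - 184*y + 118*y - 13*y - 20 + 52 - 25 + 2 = -18*y^2 - 79*y + 9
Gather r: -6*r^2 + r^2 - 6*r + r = -5*r^2 - 5*r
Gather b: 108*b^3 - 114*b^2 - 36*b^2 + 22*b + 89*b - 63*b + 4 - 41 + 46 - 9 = 108*b^3 - 150*b^2 + 48*b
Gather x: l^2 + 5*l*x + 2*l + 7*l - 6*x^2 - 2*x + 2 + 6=l^2 + 9*l - 6*x^2 + x*(5*l - 2) + 8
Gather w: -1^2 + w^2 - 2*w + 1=w^2 - 2*w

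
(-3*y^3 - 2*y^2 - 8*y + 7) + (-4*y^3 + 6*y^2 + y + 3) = -7*y^3 + 4*y^2 - 7*y + 10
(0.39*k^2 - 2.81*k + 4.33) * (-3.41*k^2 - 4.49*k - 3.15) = -1.3299*k^4 + 7.831*k^3 - 3.3769*k^2 - 10.5902*k - 13.6395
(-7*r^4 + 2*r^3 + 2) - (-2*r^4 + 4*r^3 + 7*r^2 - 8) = -5*r^4 - 2*r^3 - 7*r^2 + 10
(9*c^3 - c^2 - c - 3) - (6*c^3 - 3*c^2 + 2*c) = 3*c^3 + 2*c^2 - 3*c - 3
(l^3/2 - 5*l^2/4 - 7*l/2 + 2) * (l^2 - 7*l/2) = l^5/2 - 3*l^4 + 7*l^3/8 + 57*l^2/4 - 7*l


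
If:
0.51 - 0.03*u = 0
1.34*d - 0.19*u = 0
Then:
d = 2.41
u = 17.00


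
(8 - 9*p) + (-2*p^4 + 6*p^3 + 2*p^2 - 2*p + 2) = -2*p^4 + 6*p^3 + 2*p^2 - 11*p + 10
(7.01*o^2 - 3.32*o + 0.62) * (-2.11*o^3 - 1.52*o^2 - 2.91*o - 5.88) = -14.7911*o^5 - 3.65*o^4 - 16.6609*o^3 - 32.5*o^2 + 17.7174*o - 3.6456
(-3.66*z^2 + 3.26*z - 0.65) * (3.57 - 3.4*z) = 12.444*z^3 - 24.1502*z^2 + 13.8482*z - 2.3205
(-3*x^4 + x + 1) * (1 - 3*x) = 9*x^5 - 3*x^4 - 3*x^2 - 2*x + 1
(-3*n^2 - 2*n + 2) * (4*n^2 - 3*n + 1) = -12*n^4 + n^3 + 11*n^2 - 8*n + 2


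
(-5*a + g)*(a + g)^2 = -5*a^3 - 9*a^2*g - 3*a*g^2 + g^3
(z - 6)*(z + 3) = z^2 - 3*z - 18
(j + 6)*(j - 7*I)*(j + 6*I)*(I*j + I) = I*j^4 + j^3 + 7*I*j^3 + 7*j^2 + 48*I*j^2 + 6*j + 294*I*j + 252*I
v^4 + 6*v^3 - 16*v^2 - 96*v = v*(v - 4)*(v + 4)*(v + 6)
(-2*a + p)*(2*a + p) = -4*a^2 + p^2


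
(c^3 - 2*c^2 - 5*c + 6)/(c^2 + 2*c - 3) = (c^2 - c - 6)/(c + 3)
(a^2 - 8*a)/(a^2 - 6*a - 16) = a/(a + 2)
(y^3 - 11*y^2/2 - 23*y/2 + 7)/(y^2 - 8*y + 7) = (y^2 + 3*y/2 - 1)/(y - 1)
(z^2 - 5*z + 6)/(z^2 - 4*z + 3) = (z - 2)/(z - 1)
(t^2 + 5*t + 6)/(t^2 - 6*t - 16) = (t + 3)/(t - 8)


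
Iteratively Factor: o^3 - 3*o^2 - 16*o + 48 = (o - 4)*(o^2 + o - 12) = (o - 4)*(o - 3)*(o + 4)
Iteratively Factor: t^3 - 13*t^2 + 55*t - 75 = (t - 5)*(t^2 - 8*t + 15) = (t - 5)^2*(t - 3)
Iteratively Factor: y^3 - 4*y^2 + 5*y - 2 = (y - 1)*(y^2 - 3*y + 2) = (y - 2)*(y - 1)*(y - 1)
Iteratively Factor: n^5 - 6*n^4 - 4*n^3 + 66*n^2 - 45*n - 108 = (n - 4)*(n^4 - 2*n^3 - 12*n^2 + 18*n + 27) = (n - 4)*(n + 3)*(n^3 - 5*n^2 + 3*n + 9) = (n - 4)*(n - 3)*(n + 3)*(n^2 - 2*n - 3) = (n - 4)*(n - 3)*(n + 1)*(n + 3)*(n - 3)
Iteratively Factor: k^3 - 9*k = (k - 3)*(k^2 + 3*k) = (k - 3)*(k + 3)*(k)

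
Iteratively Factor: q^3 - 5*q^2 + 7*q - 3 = (q - 3)*(q^2 - 2*q + 1) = (q - 3)*(q - 1)*(q - 1)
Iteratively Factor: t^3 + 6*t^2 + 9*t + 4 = (t + 4)*(t^2 + 2*t + 1) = (t + 1)*(t + 4)*(t + 1)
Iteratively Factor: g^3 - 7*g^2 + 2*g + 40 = (g - 4)*(g^2 - 3*g - 10) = (g - 4)*(g + 2)*(g - 5)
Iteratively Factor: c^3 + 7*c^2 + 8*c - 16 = (c + 4)*(c^2 + 3*c - 4) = (c + 4)^2*(c - 1)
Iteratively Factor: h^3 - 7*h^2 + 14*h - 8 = (h - 2)*(h^2 - 5*h + 4) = (h - 4)*(h - 2)*(h - 1)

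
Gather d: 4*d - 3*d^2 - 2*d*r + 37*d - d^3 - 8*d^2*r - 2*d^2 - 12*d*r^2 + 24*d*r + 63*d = -d^3 + d^2*(-8*r - 5) + d*(-12*r^2 + 22*r + 104)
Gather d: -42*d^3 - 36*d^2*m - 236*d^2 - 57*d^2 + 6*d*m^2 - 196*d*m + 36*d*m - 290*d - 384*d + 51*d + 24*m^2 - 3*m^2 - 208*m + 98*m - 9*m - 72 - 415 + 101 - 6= -42*d^3 + d^2*(-36*m - 293) + d*(6*m^2 - 160*m - 623) + 21*m^2 - 119*m - 392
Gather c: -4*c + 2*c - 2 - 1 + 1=-2*c - 2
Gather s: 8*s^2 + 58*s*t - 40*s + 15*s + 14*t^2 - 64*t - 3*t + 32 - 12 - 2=8*s^2 + s*(58*t - 25) + 14*t^2 - 67*t + 18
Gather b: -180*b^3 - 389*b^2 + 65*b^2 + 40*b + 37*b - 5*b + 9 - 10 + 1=-180*b^3 - 324*b^2 + 72*b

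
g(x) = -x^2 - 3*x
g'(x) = -2*x - 3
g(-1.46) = 2.25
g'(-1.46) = -0.08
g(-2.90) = 0.29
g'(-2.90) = 2.80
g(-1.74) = 2.19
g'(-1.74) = 0.48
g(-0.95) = 1.95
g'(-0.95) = -1.10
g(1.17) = -4.88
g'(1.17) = -5.34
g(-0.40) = 1.04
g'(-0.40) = -2.20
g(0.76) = -2.86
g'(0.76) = -4.52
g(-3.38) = -1.28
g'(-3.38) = 3.76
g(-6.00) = -18.00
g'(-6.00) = 9.00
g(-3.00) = 0.00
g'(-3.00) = 3.00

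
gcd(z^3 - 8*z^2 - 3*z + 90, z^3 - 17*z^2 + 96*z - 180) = z^2 - 11*z + 30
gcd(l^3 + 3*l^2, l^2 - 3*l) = l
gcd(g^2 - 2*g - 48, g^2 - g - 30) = 1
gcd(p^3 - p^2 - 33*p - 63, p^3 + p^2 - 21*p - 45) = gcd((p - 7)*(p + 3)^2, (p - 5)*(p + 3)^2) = p^2 + 6*p + 9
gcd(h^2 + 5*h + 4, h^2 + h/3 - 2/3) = h + 1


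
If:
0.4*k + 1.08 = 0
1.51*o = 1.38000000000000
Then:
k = -2.70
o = 0.91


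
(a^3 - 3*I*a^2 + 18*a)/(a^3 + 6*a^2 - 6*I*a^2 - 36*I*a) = (a + 3*I)/(a + 6)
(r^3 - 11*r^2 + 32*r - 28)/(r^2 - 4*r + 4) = r - 7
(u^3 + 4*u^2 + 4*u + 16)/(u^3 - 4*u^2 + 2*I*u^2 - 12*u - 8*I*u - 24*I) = (u^2 + 2*u*(2 - I) - 8*I)/(u^2 - 4*u - 12)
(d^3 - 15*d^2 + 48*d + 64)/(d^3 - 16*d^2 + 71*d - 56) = (d^2 - 7*d - 8)/(d^2 - 8*d + 7)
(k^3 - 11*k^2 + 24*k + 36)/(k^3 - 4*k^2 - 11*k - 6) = (k - 6)/(k + 1)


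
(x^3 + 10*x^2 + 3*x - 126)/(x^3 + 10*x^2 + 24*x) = (x^2 + 4*x - 21)/(x*(x + 4))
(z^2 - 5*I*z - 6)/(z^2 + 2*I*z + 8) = (z - 3*I)/(z + 4*I)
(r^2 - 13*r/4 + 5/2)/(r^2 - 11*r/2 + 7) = (4*r - 5)/(2*(2*r - 7))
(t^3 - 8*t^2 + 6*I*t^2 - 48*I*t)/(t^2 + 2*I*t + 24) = t*(t - 8)/(t - 4*I)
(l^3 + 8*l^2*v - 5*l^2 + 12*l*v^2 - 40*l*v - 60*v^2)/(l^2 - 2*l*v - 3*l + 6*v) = (l^3 + 8*l^2*v - 5*l^2 + 12*l*v^2 - 40*l*v - 60*v^2)/(l^2 - 2*l*v - 3*l + 6*v)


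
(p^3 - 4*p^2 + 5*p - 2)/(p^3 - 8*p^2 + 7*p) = (p^2 - 3*p + 2)/(p*(p - 7))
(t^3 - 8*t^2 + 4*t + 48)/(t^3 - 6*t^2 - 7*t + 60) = (t^2 - 4*t - 12)/(t^2 - 2*t - 15)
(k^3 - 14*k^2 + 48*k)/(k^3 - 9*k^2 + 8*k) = (k - 6)/(k - 1)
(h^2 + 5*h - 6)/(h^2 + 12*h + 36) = (h - 1)/(h + 6)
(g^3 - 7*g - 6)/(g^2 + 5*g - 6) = (g^3 - 7*g - 6)/(g^2 + 5*g - 6)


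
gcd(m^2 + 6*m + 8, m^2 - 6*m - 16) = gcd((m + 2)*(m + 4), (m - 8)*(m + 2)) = m + 2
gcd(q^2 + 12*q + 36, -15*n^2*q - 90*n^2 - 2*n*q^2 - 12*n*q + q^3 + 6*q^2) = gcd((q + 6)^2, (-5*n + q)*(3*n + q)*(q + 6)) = q + 6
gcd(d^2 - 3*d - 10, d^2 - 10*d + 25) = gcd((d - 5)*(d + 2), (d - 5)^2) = d - 5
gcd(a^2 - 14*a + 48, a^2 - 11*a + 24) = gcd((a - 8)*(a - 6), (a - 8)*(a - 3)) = a - 8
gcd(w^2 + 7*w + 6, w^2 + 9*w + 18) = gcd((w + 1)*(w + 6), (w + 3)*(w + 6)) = w + 6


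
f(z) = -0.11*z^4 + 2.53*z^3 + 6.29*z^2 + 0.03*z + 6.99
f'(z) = -0.44*z^3 + 7.59*z^2 + 12.58*z + 0.03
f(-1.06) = 10.87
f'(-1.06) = -4.25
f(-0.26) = 7.36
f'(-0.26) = -2.72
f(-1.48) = 11.99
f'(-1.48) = -0.54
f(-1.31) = 11.73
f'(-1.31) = -2.44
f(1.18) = 19.73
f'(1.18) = 24.72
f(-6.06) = -473.59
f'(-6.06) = 300.45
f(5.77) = 580.66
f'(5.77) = 240.79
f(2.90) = 113.90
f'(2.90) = 89.61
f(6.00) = 637.53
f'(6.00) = 253.71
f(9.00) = 1639.41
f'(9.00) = 407.28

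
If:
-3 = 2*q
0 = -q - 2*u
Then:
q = -3/2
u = 3/4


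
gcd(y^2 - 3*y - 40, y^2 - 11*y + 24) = y - 8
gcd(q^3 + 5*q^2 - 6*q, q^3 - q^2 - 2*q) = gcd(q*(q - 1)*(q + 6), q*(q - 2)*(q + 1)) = q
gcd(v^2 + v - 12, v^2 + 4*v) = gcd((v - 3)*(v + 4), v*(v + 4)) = v + 4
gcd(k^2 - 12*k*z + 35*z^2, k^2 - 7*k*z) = -k + 7*z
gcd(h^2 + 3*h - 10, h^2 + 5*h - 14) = h - 2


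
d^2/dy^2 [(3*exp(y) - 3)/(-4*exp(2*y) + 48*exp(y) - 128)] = 3*(-exp(4*y) - 8*exp(3*y) + 156*exp(2*y) - 368*exp(y) - 640)*exp(y)/(4*(exp(6*y) - 36*exp(5*y) + 528*exp(4*y) - 4032*exp(3*y) + 16896*exp(2*y) - 36864*exp(y) + 32768))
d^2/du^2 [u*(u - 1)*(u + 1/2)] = 6*u - 1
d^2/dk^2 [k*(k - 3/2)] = 2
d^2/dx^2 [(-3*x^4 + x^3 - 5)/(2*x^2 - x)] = 2*(-12*x^6 + 18*x^5 - 9*x^4 + x^3 - 60*x^2 + 30*x - 5)/(x^3*(8*x^3 - 12*x^2 + 6*x - 1))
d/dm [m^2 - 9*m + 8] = 2*m - 9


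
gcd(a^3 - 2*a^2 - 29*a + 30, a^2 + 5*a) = a + 5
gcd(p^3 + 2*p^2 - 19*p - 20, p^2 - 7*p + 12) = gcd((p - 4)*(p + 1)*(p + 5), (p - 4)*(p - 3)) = p - 4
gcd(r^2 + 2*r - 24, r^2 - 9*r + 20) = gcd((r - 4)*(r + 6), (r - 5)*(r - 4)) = r - 4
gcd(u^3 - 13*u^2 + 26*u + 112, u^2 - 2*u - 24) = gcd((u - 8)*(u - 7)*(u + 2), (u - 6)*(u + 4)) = 1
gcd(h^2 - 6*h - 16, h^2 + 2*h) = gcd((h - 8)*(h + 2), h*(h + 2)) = h + 2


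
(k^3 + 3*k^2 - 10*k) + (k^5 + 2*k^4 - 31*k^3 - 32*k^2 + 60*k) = k^5 + 2*k^4 - 30*k^3 - 29*k^2 + 50*k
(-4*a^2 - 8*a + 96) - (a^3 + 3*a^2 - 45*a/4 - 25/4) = -a^3 - 7*a^2 + 13*a/4 + 409/4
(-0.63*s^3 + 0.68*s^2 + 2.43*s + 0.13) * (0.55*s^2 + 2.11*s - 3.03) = -0.3465*s^5 - 0.9553*s^4 + 4.6802*s^3 + 3.1384*s^2 - 7.0886*s - 0.3939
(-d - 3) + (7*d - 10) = 6*d - 13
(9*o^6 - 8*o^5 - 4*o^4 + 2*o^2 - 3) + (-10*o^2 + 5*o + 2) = 9*o^6 - 8*o^5 - 4*o^4 - 8*o^2 + 5*o - 1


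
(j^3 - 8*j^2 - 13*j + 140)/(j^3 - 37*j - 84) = (j - 5)/(j + 3)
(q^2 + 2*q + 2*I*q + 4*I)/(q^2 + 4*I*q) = (q^2 + 2*q*(1 + I) + 4*I)/(q*(q + 4*I))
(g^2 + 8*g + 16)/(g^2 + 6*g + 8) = (g + 4)/(g + 2)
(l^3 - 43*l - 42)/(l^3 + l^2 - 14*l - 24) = (l^3 - 43*l - 42)/(l^3 + l^2 - 14*l - 24)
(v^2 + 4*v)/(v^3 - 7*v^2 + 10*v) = (v + 4)/(v^2 - 7*v + 10)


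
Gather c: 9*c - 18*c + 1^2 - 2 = -9*c - 1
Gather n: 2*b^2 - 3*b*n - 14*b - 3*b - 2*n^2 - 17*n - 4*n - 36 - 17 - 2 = 2*b^2 - 17*b - 2*n^2 + n*(-3*b - 21) - 55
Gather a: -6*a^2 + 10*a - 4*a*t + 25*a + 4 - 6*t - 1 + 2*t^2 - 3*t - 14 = -6*a^2 + a*(35 - 4*t) + 2*t^2 - 9*t - 11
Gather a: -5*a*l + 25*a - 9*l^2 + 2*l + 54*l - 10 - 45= a*(25 - 5*l) - 9*l^2 + 56*l - 55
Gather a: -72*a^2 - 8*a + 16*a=-72*a^2 + 8*a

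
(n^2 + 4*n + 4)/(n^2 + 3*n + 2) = (n + 2)/(n + 1)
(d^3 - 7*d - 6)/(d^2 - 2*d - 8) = (d^2 - 2*d - 3)/(d - 4)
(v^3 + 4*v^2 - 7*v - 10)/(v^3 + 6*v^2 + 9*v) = (v^3 + 4*v^2 - 7*v - 10)/(v*(v^2 + 6*v + 9))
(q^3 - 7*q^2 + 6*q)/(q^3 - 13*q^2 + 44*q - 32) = q*(q - 6)/(q^2 - 12*q + 32)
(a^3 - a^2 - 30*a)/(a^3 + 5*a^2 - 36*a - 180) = a/(a + 6)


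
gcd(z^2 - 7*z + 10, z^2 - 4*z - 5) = z - 5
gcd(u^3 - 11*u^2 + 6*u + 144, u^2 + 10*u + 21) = u + 3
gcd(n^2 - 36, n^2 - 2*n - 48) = n + 6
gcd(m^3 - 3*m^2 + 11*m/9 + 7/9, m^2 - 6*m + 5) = m - 1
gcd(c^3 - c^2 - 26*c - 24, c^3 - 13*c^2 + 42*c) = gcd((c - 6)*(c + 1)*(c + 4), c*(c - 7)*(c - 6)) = c - 6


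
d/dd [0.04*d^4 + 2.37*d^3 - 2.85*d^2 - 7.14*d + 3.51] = 0.16*d^3 + 7.11*d^2 - 5.7*d - 7.14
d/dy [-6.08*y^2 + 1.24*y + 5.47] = 1.24 - 12.16*y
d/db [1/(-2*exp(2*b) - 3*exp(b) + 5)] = (4*exp(b) + 3)*exp(b)/(2*exp(2*b) + 3*exp(b) - 5)^2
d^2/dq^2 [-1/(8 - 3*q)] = 18/(3*q - 8)^3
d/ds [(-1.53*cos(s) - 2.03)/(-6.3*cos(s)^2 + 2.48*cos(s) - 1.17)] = (9.639*cos(s)^2 + 25.578*cos(s) - 6.8245)*sin(s)/(39.69*cos(s)^4 - 31.248*cos(s)^3 + 20.8924*cos(s)^2 - 5.8032*cos(s) + 1.3689)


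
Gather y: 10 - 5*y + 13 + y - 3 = 20 - 4*y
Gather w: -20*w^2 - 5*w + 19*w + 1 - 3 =-20*w^2 + 14*w - 2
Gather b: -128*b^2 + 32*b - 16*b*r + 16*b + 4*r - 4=-128*b^2 + b*(48 - 16*r) + 4*r - 4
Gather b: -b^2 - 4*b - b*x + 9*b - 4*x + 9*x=-b^2 + b*(5 - x) + 5*x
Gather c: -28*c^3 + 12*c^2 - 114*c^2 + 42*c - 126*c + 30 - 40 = -28*c^3 - 102*c^2 - 84*c - 10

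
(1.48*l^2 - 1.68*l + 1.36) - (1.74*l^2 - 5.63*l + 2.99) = -0.26*l^2 + 3.95*l - 1.63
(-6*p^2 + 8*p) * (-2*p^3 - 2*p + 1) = 12*p^5 - 16*p^4 + 12*p^3 - 22*p^2 + 8*p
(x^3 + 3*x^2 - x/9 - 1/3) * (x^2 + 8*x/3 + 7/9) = x^5 + 17*x^4/3 + 26*x^3/3 + 46*x^2/27 - 79*x/81 - 7/27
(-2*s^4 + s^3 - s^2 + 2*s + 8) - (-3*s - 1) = -2*s^4 + s^3 - s^2 + 5*s + 9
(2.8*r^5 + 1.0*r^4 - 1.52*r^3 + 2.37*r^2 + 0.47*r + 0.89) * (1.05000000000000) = 2.94*r^5 + 1.05*r^4 - 1.596*r^3 + 2.4885*r^2 + 0.4935*r + 0.9345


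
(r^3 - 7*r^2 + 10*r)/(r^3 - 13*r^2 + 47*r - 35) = r*(r - 2)/(r^2 - 8*r + 7)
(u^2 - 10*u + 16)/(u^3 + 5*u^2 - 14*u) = (u - 8)/(u*(u + 7))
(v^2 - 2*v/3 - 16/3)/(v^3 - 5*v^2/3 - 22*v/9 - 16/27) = 9*(v + 2)/(9*v^2 + 9*v + 2)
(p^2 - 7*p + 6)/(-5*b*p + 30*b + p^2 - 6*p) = (p - 1)/(-5*b + p)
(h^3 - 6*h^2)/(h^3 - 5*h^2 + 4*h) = h*(h - 6)/(h^2 - 5*h + 4)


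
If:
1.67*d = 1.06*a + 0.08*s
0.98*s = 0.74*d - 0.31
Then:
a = 2.01096379398266*s + 0.659994900560938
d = 1.32432432432432*s + 0.418918918918919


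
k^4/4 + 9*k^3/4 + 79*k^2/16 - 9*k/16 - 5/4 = (k/4 + 1)*(k - 1/2)*(k + 1/2)*(k + 5)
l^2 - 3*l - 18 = (l - 6)*(l + 3)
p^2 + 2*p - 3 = (p - 1)*(p + 3)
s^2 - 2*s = s*(s - 2)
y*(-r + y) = -r*y + y^2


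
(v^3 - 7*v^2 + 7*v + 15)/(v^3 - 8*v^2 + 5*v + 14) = (v^2 - 8*v + 15)/(v^2 - 9*v + 14)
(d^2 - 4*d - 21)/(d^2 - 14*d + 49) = (d + 3)/(d - 7)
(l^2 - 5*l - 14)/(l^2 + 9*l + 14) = (l - 7)/(l + 7)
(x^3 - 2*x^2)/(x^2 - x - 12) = x^2*(2 - x)/(-x^2 + x + 12)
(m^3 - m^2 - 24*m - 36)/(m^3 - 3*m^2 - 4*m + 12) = (m^2 - 3*m - 18)/(m^2 - 5*m + 6)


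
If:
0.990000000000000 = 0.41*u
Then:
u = 2.41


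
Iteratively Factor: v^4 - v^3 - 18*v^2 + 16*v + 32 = (v - 2)*(v^3 + v^2 - 16*v - 16) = (v - 2)*(v + 4)*(v^2 - 3*v - 4) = (v - 4)*(v - 2)*(v + 4)*(v + 1)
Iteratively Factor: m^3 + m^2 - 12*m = (m + 4)*(m^2 - 3*m) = (m - 3)*(m + 4)*(m)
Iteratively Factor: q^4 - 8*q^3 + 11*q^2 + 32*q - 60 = (q - 3)*(q^3 - 5*q^2 - 4*q + 20) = (q - 3)*(q + 2)*(q^2 - 7*q + 10) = (q - 5)*(q - 3)*(q + 2)*(q - 2)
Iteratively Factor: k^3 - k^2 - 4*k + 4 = (k - 1)*(k^2 - 4) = (k - 2)*(k - 1)*(k + 2)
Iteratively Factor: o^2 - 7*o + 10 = (o - 2)*(o - 5)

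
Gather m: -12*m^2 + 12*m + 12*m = -12*m^2 + 24*m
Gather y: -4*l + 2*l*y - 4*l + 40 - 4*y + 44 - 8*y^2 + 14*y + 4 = -8*l - 8*y^2 + y*(2*l + 10) + 88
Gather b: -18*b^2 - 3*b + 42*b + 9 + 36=-18*b^2 + 39*b + 45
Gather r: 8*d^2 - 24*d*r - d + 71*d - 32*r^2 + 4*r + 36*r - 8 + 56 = 8*d^2 + 70*d - 32*r^2 + r*(40 - 24*d) + 48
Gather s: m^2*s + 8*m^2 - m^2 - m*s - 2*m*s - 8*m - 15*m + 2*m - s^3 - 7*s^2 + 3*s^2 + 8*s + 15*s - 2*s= 7*m^2 - 21*m - s^3 - 4*s^2 + s*(m^2 - 3*m + 21)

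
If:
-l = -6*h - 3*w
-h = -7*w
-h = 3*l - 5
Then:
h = 35/142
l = 225/142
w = 5/142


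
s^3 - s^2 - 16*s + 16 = (s - 4)*(s - 1)*(s + 4)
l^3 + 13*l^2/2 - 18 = (l - 3/2)*(l + 2)*(l + 6)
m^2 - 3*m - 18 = (m - 6)*(m + 3)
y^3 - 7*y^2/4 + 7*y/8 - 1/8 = (y - 1)*(y - 1/2)*(y - 1/4)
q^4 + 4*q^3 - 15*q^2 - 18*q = q*(q - 3)*(q + 1)*(q + 6)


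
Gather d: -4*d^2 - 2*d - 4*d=-4*d^2 - 6*d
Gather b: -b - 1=-b - 1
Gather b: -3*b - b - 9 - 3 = -4*b - 12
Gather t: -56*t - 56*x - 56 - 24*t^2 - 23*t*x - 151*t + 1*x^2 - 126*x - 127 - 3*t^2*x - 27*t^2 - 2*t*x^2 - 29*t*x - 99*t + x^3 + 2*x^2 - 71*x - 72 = t^2*(-3*x - 51) + t*(-2*x^2 - 52*x - 306) + x^3 + 3*x^2 - 253*x - 255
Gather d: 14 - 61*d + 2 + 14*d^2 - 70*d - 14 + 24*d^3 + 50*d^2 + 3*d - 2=24*d^3 + 64*d^2 - 128*d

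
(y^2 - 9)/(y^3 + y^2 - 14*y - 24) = (y - 3)/(y^2 - 2*y - 8)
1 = 1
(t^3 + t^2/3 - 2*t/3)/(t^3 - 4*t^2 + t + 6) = t*(3*t - 2)/(3*(t^2 - 5*t + 6))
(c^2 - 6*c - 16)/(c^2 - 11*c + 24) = (c + 2)/(c - 3)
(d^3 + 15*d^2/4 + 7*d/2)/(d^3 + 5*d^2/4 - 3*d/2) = (4*d + 7)/(4*d - 3)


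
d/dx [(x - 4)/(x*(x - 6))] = (-x^2 + 8*x - 24)/(x^2*(x^2 - 12*x + 36))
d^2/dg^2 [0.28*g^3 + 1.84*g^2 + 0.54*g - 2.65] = 1.68*g + 3.68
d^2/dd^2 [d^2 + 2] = 2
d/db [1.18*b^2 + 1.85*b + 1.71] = 2.36*b + 1.85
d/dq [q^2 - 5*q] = 2*q - 5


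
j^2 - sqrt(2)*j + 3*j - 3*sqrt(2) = (j + 3)*(j - sqrt(2))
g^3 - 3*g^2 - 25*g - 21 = (g - 7)*(g + 1)*(g + 3)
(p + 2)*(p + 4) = p^2 + 6*p + 8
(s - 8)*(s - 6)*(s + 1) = s^3 - 13*s^2 + 34*s + 48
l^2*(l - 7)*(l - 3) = l^4 - 10*l^3 + 21*l^2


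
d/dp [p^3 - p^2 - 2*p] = 3*p^2 - 2*p - 2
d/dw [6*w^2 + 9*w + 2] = 12*w + 9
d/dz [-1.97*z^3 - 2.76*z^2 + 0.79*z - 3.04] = -5.91*z^2 - 5.52*z + 0.79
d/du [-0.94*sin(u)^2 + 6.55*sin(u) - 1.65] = (6.55 - 1.88*sin(u))*cos(u)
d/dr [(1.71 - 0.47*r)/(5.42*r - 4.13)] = (30.260923 - 39.712882*r)/(5.42*r - 4.13)^3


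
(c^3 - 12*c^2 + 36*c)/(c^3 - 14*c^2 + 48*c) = (c - 6)/(c - 8)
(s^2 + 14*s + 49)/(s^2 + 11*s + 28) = (s + 7)/(s + 4)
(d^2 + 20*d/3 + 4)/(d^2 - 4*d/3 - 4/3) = (d + 6)/(d - 2)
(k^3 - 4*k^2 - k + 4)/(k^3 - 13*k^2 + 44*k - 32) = (k + 1)/(k - 8)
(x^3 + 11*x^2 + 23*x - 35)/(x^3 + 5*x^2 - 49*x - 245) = (x - 1)/(x - 7)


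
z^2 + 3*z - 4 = (z - 1)*(z + 4)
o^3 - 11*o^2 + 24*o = o*(o - 8)*(o - 3)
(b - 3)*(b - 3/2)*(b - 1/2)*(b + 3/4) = b^4 - 17*b^3/4 + 3*b^2 + 45*b/16 - 27/16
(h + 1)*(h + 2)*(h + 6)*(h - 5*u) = h^4 - 5*h^3*u + 9*h^3 - 45*h^2*u + 20*h^2 - 100*h*u + 12*h - 60*u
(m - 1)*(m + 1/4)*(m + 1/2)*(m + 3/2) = m^4 + 5*m^3/4 - m^2 - 17*m/16 - 3/16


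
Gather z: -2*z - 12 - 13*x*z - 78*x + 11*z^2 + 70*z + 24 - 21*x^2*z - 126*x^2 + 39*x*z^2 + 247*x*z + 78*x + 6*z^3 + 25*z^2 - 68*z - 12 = -126*x^2 + 6*z^3 + z^2*(39*x + 36) + z*(-21*x^2 + 234*x)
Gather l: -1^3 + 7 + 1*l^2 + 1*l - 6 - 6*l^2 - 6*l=-5*l^2 - 5*l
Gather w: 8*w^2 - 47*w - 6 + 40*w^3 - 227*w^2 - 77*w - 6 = 40*w^3 - 219*w^2 - 124*w - 12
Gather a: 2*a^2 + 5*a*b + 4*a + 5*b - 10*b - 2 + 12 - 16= 2*a^2 + a*(5*b + 4) - 5*b - 6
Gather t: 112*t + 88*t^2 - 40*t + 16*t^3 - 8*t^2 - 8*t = 16*t^3 + 80*t^2 + 64*t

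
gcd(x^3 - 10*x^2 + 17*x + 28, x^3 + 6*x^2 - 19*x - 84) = x - 4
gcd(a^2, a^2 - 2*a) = a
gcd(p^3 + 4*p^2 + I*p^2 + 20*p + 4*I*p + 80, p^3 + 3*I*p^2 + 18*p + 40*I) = p^2 + I*p + 20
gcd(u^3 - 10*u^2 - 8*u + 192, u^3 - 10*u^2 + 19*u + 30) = u - 6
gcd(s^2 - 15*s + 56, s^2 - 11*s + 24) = s - 8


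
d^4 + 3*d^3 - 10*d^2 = d^2*(d - 2)*(d + 5)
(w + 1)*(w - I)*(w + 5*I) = w^3 + w^2 + 4*I*w^2 + 5*w + 4*I*w + 5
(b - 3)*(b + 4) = b^2 + b - 12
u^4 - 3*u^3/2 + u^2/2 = u^2*(u - 1)*(u - 1/2)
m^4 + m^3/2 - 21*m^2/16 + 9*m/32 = m*(m - 3/4)*(m - 1/4)*(m + 3/2)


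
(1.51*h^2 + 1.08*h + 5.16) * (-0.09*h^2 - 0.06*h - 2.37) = -0.1359*h^4 - 0.1878*h^3 - 4.1079*h^2 - 2.8692*h - 12.2292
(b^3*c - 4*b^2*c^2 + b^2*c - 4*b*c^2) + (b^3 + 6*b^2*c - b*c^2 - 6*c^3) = b^3*c + b^3 - 4*b^2*c^2 + 7*b^2*c - 5*b*c^2 - 6*c^3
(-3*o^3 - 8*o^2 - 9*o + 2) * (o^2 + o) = -3*o^5 - 11*o^4 - 17*o^3 - 7*o^2 + 2*o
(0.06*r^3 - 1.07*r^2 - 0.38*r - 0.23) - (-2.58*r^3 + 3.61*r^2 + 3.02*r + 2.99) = 2.64*r^3 - 4.68*r^2 - 3.4*r - 3.22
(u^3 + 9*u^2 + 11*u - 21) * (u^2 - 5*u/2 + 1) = u^5 + 13*u^4/2 - 21*u^3/2 - 79*u^2/2 + 127*u/2 - 21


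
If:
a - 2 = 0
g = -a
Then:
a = 2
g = -2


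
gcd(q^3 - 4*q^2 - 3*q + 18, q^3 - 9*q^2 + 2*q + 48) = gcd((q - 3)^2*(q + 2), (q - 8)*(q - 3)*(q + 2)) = q^2 - q - 6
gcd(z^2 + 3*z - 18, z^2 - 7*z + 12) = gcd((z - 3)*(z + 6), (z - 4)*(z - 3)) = z - 3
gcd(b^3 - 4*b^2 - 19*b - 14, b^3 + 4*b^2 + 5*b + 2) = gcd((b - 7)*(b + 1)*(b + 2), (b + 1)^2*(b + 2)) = b^2 + 3*b + 2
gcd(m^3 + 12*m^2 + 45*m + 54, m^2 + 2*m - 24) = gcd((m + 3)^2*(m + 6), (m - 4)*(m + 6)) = m + 6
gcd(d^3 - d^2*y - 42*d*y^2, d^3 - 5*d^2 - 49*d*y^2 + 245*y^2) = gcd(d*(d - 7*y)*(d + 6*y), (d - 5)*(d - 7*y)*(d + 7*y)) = -d + 7*y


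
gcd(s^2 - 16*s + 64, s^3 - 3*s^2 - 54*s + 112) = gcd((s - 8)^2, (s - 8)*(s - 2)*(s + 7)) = s - 8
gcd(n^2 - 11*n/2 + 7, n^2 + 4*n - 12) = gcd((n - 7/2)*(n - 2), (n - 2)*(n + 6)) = n - 2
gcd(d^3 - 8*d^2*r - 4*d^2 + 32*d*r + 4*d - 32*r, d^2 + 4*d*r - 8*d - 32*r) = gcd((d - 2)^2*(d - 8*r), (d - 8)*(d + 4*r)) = 1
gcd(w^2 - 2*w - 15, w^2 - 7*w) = 1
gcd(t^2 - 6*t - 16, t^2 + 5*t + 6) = t + 2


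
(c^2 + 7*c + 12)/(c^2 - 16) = (c + 3)/(c - 4)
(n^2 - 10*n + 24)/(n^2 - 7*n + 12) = (n - 6)/(n - 3)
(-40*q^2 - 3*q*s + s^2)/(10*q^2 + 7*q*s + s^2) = (-8*q + s)/(2*q + s)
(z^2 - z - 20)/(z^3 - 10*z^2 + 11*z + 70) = (z + 4)/(z^2 - 5*z - 14)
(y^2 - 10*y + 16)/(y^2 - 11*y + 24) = (y - 2)/(y - 3)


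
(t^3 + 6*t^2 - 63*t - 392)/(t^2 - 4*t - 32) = (t^2 + 14*t + 49)/(t + 4)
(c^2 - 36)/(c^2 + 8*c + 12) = (c - 6)/(c + 2)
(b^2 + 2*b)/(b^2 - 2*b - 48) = b*(b + 2)/(b^2 - 2*b - 48)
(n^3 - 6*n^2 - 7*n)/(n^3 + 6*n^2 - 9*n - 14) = n*(n - 7)/(n^2 + 5*n - 14)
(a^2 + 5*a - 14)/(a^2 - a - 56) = (a - 2)/(a - 8)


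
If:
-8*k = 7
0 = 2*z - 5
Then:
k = -7/8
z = 5/2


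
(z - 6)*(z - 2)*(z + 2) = z^3 - 6*z^2 - 4*z + 24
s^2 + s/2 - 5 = (s - 2)*(s + 5/2)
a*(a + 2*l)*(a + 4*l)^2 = a^4 + 10*a^3*l + 32*a^2*l^2 + 32*a*l^3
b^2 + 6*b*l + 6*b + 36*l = (b + 6)*(b + 6*l)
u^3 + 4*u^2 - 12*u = u*(u - 2)*(u + 6)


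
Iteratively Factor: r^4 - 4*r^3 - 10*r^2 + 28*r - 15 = (r + 3)*(r^3 - 7*r^2 + 11*r - 5) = (r - 1)*(r + 3)*(r^2 - 6*r + 5) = (r - 5)*(r - 1)*(r + 3)*(r - 1)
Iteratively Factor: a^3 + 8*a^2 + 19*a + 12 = (a + 4)*(a^2 + 4*a + 3) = (a + 3)*(a + 4)*(a + 1)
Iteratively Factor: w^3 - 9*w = (w)*(w^2 - 9) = w*(w - 3)*(w + 3)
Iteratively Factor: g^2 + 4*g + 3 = (g + 3)*(g + 1)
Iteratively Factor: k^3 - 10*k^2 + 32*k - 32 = (k - 4)*(k^2 - 6*k + 8) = (k - 4)*(k - 2)*(k - 4)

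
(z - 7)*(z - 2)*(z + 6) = z^3 - 3*z^2 - 40*z + 84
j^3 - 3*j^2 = j^2*(j - 3)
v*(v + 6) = v^2 + 6*v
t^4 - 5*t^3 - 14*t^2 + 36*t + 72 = (t - 6)*(t - 3)*(t + 2)^2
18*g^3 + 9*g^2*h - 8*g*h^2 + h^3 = (-6*g + h)*(-3*g + h)*(g + h)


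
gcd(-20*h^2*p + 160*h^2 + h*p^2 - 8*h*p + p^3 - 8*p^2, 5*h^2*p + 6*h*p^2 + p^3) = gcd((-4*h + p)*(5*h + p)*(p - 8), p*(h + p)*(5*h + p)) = 5*h + p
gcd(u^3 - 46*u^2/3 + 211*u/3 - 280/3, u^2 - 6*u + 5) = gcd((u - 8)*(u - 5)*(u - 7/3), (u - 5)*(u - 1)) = u - 5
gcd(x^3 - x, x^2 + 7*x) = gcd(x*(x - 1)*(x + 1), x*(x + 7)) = x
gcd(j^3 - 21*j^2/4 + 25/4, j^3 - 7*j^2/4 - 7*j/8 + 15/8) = j^2 - j/4 - 5/4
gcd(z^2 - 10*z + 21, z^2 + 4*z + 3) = 1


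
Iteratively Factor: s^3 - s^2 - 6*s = (s - 3)*(s^2 + 2*s) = (s - 3)*(s + 2)*(s)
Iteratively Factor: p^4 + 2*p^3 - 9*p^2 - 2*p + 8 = (p - 1)*(p^3 + 3*p^2 - 6*p - 8) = (p - 2)*(p - 1)*(p^2 + 5*p + 4) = (p - 2)*(p - 1)*(p + 4)*(p + 1)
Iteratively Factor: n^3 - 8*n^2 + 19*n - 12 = (n - 3)*(n^2 - 5*n + 4) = (n - 3)*(n - 1)*(n - 4)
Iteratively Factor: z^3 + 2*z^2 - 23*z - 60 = (z + 4)*(z^2 - 2*z - 15) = (z - 5)*(z + 4)*(z + 3)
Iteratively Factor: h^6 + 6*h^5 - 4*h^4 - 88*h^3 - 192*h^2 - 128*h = (h + 2)*(h^5 + 4*h^4 - 12*h^3 - 64*h^2 - 64*h) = (h + 2)*(h + 4)*(h^4 - 12*h^2 - 16*h) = h*(h + 2)*(h + 4)*(h^3 - 12*h - 16) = h*(h + 2)^2*(h + 4)*(h^2 - 2*h - 8) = h*(h - 4)*(h + 2)^2*(h + 4)*(h + 2)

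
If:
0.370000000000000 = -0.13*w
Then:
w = -2.85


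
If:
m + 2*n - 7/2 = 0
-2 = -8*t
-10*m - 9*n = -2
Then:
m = -5/2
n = 3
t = 1/4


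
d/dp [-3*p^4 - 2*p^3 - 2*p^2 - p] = -12*p^3 - 6*p^2 - 4*p - 1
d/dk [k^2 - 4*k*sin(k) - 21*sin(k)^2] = -4*k*cos(k) + 2*k - 4*sin(k) - 21*sin(2*k)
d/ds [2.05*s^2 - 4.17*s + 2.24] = 4.1*s - 4.17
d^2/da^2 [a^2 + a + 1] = 2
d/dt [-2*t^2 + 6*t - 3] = 6 - 4*t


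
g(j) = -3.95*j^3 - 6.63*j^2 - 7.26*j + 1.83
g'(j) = -11.85*j^2 - 13.26*j - 7.26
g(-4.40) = 241.89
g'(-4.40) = -178.33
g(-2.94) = 66.25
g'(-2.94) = -70.70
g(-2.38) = 34.80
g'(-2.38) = -42.82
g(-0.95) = 6.13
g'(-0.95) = -5.36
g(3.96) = -376.18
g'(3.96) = -245.60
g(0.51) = -4.12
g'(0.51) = -17.10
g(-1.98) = 20.87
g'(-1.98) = -27.46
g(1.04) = -17.33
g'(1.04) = -33.87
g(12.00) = -7865.61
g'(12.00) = -1872.78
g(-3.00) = 70.59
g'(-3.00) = -74.13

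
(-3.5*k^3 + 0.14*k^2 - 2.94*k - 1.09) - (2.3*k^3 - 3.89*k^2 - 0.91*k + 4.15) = -5.8*k^3 + 4.03*k^2 - 2.03*k - 5.24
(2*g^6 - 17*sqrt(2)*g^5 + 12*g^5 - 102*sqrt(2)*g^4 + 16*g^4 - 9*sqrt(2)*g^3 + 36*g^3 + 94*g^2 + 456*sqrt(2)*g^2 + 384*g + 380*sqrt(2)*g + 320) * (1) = 2*g^6 - 17*sqrt(2)*g^5 + 12*g^5 - 102*sqrt(2)*g^4 + 16*g^4 - 9*sqrt(2)*g^3 + 36*g^3 + 94*g^2 + 456*sqrt(2)*g^2 + 384*g + 380*sqrt(2)*g + 320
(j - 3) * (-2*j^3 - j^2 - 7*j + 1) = -2*j^4 + 5*j^3 - 4*j^2 + 22*j - 3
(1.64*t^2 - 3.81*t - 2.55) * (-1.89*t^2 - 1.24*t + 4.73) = -3.0996*t^4 + 5.1673*t^3 + 17.3011*t^2 - 14.8593*t - 12.0615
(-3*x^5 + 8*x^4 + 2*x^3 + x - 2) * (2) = -6*x^5 + 16*x^4 + 4*x^3 + 2*x - 4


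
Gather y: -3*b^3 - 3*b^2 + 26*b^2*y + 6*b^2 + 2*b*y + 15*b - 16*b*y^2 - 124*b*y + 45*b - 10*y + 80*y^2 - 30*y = -3*b^3 + 3*b^2 + 60*b + y^2*(80 - 16*b) + y*(26*b^2 - 122*b - 40)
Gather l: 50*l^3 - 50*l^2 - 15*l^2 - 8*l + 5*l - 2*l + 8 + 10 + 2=50*l^3 - 65*l^2 - 5*l + 20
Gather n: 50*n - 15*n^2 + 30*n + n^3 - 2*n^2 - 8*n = n^3 - 17*n^2 + 72*n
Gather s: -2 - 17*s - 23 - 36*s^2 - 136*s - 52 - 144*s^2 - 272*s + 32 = -180*s^2 - 425*s - 45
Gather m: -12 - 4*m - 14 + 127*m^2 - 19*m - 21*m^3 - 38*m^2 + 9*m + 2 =-21*m^3 + 89*m^2 - 14*m - 24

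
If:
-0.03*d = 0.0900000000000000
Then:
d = -3.00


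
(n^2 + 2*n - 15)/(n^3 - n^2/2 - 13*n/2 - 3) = 2*(n + 5)/(2*n^2 + 5*n + 2)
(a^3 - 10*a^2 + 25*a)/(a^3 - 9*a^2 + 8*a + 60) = a*(a - 5)/(a^2 - 4*a - 12)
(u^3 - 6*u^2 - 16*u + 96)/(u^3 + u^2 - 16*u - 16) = (u - 6)/(u + 1)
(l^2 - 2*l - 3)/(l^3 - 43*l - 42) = (l - 3)/(l^2 - l - 42)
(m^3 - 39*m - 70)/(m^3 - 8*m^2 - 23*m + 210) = (m + 2)/(m - 6)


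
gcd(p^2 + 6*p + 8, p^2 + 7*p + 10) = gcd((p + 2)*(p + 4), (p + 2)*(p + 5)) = p + 2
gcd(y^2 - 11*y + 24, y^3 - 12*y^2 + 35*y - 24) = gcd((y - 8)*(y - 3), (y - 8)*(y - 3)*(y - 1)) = y^2 - 11*y + 24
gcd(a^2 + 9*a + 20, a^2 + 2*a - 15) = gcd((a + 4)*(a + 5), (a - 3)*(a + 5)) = a + 5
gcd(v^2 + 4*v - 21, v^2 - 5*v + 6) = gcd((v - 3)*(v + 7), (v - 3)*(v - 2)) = v - 3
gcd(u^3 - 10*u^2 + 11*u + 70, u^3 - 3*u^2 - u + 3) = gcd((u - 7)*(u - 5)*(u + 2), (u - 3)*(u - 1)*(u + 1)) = 1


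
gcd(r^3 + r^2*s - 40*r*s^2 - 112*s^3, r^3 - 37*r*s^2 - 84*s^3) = r^2 - 3*r*s - 28*s^2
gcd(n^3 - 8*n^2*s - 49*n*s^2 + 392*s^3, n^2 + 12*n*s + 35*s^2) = n + 7*s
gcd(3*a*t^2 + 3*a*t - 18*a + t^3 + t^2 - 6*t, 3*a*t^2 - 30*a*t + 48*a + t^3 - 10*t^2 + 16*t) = 3*a*t - 6*a + t^2 - 2*t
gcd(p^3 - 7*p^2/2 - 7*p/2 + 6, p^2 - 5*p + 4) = p^2 - 5*p + 4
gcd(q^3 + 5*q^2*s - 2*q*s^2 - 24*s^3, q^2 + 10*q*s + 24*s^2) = q + 4*s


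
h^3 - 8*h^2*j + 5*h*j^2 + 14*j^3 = (h - 7*j)*(h - 2*j)*(h + j)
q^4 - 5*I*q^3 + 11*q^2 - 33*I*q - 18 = (q - 6*I)*(q - I)^2*(q + 3*I)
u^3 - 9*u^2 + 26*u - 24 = (u - 4)*(u - 3)*(u - 2)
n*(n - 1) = n^2 - n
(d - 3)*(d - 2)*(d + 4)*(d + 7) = d^4 + 6*d^3 - 21*d^2 - 74*d + 168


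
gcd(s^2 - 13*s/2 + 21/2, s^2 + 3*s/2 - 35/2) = s - 7/2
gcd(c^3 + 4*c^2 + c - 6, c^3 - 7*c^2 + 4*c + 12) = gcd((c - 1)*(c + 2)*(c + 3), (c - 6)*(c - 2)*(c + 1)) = 1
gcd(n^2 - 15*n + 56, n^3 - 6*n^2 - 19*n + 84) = n - 7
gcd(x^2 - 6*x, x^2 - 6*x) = x^2 - 6*x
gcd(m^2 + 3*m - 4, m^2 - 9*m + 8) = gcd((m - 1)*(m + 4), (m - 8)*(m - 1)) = m - 1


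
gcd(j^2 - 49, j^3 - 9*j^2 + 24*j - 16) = 1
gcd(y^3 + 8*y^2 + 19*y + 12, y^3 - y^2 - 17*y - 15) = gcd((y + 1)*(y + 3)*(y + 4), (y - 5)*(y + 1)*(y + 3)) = y^2 + 4*y + 3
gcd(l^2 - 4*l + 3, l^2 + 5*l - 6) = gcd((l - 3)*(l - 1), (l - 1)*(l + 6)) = l - 1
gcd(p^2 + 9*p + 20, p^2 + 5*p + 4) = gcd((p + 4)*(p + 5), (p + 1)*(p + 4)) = p + 4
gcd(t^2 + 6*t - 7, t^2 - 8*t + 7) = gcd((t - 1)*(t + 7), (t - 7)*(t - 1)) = t - 1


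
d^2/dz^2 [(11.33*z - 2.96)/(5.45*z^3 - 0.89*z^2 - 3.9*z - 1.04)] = (2019.17595*z^5 - 1384.76979*z^4 + 729.306966*z^3 + 1134.042384*z^2 - 225.230928*z - 176.472608)/(161.878625*z^9 - 79.305675*z^8 - 334.568415*z^7 + 20.124931*z^6 + 269.68305*z^5 + 89.549148*z^4 - 63.29388*z^3 - 50.343072*z^2 - 12.65472*z - 1.124864)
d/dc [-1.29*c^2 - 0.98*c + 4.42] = -2.58*c - 0.98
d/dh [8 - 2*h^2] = -4*h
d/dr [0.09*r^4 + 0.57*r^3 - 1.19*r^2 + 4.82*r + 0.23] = 0.36*r^3 + 1.71*r^2 - 2.38*r + 4.82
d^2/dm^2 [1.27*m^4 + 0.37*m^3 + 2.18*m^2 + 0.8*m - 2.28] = 15.24*m^2 + 2.22*m + 4.36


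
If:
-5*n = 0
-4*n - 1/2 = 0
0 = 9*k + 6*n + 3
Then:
No Solution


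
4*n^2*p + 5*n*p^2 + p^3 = p*(n + p)*(4*n + p)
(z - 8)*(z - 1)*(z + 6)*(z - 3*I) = z^4 - 3*z^3 - 3*I*z^3 - 46*z^2 + 9*I*z^2 + 48*z + 138*I*z - 144*I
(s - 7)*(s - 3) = s^2 - 10*s + 21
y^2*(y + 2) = y^3 + 2*y^2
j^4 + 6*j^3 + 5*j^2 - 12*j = j*(j - 1)*(j + 3)*(j + 4)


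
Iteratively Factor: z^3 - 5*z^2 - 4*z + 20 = (z + 2)*(z^2 - 7*z + 10) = (z - 5)*(z + 2)*(z - 2)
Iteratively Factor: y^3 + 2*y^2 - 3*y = (y)*(y^2 + 2*y - 3) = y*(y - 1)*(y + 3)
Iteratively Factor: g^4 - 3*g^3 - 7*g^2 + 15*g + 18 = (g + 2)*(g^3 - 5*g^2 + 3*g + 9) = (g + 1)*(g + 2)*(g^2 - 6*g + 9) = (g - 3)*(g + 1)*(g + 2)*(g - 3)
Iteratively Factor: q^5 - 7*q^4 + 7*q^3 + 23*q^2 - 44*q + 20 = (q - 1)*(q^4 - 6*q^3 + q^2 + 24*q - 20) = (q - 1)*(q + 2)*(q^3 - 8*q^2 + 17*q - 10) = (q - 2)*(q - 1)*(q + 2)*(q^2 - 6*q + 5) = (q - 5)*(q - 2)*(q - 1)*(q + 2)*(q - 1)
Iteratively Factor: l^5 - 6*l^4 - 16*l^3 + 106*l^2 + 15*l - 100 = (l + 1)*(l^4 - 7*l^3 - 9*l^2 + 115*l - 100) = (l - 5)*(l + 1)*(l^3 - 2*l^2 - 19*l + 20) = (l - 5)*(l + 1)*(l + 4)*(l^2 - 6*l + 5) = (l - 5)^2*(l + 1)*(l + 4)*(l - 1)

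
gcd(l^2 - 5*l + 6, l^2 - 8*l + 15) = l - 3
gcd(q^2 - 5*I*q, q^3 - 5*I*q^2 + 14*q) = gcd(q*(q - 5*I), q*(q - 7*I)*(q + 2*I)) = q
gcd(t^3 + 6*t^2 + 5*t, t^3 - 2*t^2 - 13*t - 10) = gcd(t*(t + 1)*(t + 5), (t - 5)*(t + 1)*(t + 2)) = t + 1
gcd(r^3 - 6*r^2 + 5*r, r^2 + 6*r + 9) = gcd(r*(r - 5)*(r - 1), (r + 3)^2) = 1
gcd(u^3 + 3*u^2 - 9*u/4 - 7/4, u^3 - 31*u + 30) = u - 1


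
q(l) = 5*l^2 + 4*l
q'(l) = 10*l + 4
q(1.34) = 14.34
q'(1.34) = 17.40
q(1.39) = 15.22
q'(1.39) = 17.90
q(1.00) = 9.00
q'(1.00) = 14.00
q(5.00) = 145.00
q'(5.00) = 54.00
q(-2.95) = 31.71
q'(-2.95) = -25.50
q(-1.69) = 7.52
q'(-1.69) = -12.90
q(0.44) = 2.73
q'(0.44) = 8.40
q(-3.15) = 37.01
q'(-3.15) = -27.50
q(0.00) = 0.00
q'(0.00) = 4.00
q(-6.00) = 156.00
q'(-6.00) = -56.00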